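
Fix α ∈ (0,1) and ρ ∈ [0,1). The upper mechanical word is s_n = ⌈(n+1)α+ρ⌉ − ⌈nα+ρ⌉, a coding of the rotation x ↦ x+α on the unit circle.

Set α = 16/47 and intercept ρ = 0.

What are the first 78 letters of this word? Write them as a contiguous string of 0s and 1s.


n=0: ⌈(1·16)/47⌉ − ⌈(0·16)/47⌉ = ⌈16/47⌉ − ⌈0/47⌉ = 1 − 0 = 1
n=1: ⌈(2·16)/47⌉ − ⌈(1·16)/47⌉ = ⌈32/47⌉ − ⌈16/47⌉ = 1 − 1 = 0
n=2: ⌈(3·16)/47⌉ − ⌈(2·16)/47⌉ = ⌈48/47⌉ − ⌈32/47⌉ = 2 − 1 = 1
n=3: ⌈(4·16)/47⌉ − ⌈(3·16)/47⌉ = ⌈64/47⌉ − ⌈48/47⌉ = 2 − 2 = 0
n=4: ⌈(5·16)/47⌉ − ⌈(4·16)/47⌉ = ⌈80/47⌉ − ⌈64/47⌉ = 2 − 2 = 0
n=5: ⌈(6·16)/47⌉ − ⌈(5·16)/47⌉ = ⌈96/47⌉ − ⌈80/47⌉ = 3 − 2 = 1
n=6: ⌈(7·16)/47⌉ − ⌈(6·16)/47⌉ = ⌈112/47⌉ − ⌈96/47⌉ = 3 − 3 = 0
n=7: ⌈(8·16)/47⌉ − ⌈(7·16)/47⌉ = ⌈128/47⌉ − ⌈112/47⌉ = 3 − 3 = 0
n=8: ⌈(9·16)/47⌉ − ⌈(8·16)/47⌉ = ⌈144/47⌉ − ⌈128/47⌉ = 4 − 3 = 1
n=9: ⌈(10·16)/47⌉ − ⌈(9·16)/47⌉ = ⌈160/47⌉ − ⌈144/47⌉ = 4 − 4 = 0
n=10: ⌈(11·16)/47⌉ − ⌈(10·16)/47⌉ = ⌈176/47⌉ − ⌈160/47⌉ = 4 − 4 = 0
n=11: ⌈(12·16)/47⌉ − ⌈(11·16)/47⌉ = ⌈192/47⌉ − ⌈176/47⌉ = 5 − 4 = 1
n=12: ⌈(13·16)/47⌉ − ⌈(12·16)/47⌉ = ⌈208/47⌉ − ⌈192/47⌉ = 5 − 5 = 0
n=13: ⌈(14·16)/47⌉ − ⌈(13·16)/47⌉ = ⌈224/47⌉ − ⌈208/47⌉ = 5 − 5 = 0
n=14: ⌈(15·16)/47⌉ − ⌈(14·16)/47⌉ = ⌈240/47⌉ − ⌈224/47⌉ = 6 − 5 = 1
n=15: ⌈(16·16)/47⌉ − ⌈(15·16)/47⌉ = ⌈256/47⌉ − ⌈240/47⌉ = 6 − 6 = 0
n=16: ⌈(17·16)/47⌉ − ⌈(16·16)/47⌉ = ⌈272/47⌉ − ⌈256/47⌉ = 6 − 6 = 0
n=17: ⌈(18·16)/47⌉ − ⌈(17·16)/47⌉ = ⌈288/47⌉ − ⌈272/47⌉ = 7 − 6 = 1
n=18: ⌈(19·16)/47⌉ − ⌈(18·16)/47⌉ = ⌈304/47⌉ − ⌈288/47⌉ = 7 − 7 = 0
n=19: ⌈(20·16)/47⌉ − ⌈(19·16)/47⌉ = ⌈320/47⌉ − ⌈304/47⌉ = 7 − 7 = 0
n=20: ⌈(21·16)/47⌉ − ⌈(20·16)/47⌉ = ⌈336/47⌉ − ⌈320/47⌉ = 8 − 7 = 1
n=21: ⌈(22·16)/47⌉ − ⌈(21·16)/47⌉ = ⌈352/47⌉ − ⌈336/47⌉ = 8 − 8 = 0
n=22: ⌈(23·16)/47⌉ − ⌈(22·16)/47⌉ = ⌈368/47⌉ − ⌈352/47⌉ = 8 − 8 = 0
n=23: ⌈(24·16)/47⌉ − ⌈(23·16)/47⌉ = ⌈384/47⌉ − ⌈368/47⌉ = 9 − 8 = 1
n=24: ⌈(25·16)/47⌉ − ⌈(24·16)/47⌉ = ⌈400/47⌉ − ⌈384/47⌉ = 9 − 9 = 0
n=25: ⌈(26·16)/47⌉ − ⌈(25·16)/47⌉ = ⌈416/47⌉ − ⌈400/47⌉ = 9 − 9 = 0
n=26: ⌈(27·16)/47⌉ − ⌈(26·16)/47⌉ = ⌈432/47⌉ − ⌈416/47⌉ = 10 − 9 = 1
n=27: ⌈(28·16)/47⌉ − ⌈(27·16)/47⌉ = ⌈448/47⌉ − ⌈432/47⌉ = 10 − 10 = 0
n=28: ⌈(29·16)/47⌉ − ⌈(28·16)/47⌉ = ⌈464/47⌉ − ⌈448/47⌉ = 10 − 10 = 0
n=29: ⌈(30·16)/47⌉ − ⌈(29·16)/47⌉ = ⌈480/47⌉ − ⌈464/47⌉ = 11 − 10 = 1
n=30: ⌈(31·16)/47⌉ − ⌈(30·16)/47⌉ = ⌈496/47⌉ − ⌈480/47⌉ = 11 − 11 = 0
n=31: ⌈(32·16)/47⌉ − ⌈(31·16)/47⌉ = ⌈512/47⌉ − ⌈496/47⌉ = 11 − 11 = 0
n=32: ⌈(33·16)/47⌉ − ⌈(32·16)/47⌉ = ⌈528/47⌉ − ⌈512/47⌉ = 12 − 11 = 1
n=33: ⌈(34·16)/47⌉ − ⌈(33·16)/47⌉ = ⌈544/47⌉ − ⌈528/47⌉ = 12 − 12 = 0
n=34: ⌈(35·16)/47⌉ − ⌈(34·16)/47⌉ = ⌈560/47⌉ − ⌈544/47⌉ = 12 − 12 = 0
n=35: ⌈(36·16)/47⌉ − ⌈(35·16)/47⌉ = ⌈576/47⌉ − ⌈560/47⌉ = 13 − 12 = 1
n=36: ⌈(37·16)/47⌉ − ⌈(36·16)/47⌉ = ⌈592/47⌉ − ⌈576/47⌉ = 13 − 13 = 0
n=37: ⌈(38·16)/47⌉ − ⌈(37·16)/47⌉ = ⌈608/47⌉ − ⌈592/47⌉ = 13 − 13 = 0
n=38: ⌈(39·16)/47⌉ − ⌈(38·16)/47⌉ = ⌈624/47⌉ − ⌈608/47⌉ = 14 − 13 = 1
n=39: ⌈(40·16)/47⌉ − ⌈(39·16)/47⌉ = ⌈640/47⌉ − ⌈624/47⌉ = 14 − 14 = 0
n=40: ⌈(41·16)/47⌉ − ⌈(40·16)/47⌉ = ⌈656/47⌉ − ⌈640/47⌉ = 14 − 14 = 0
n=41: ⌈(42·16)/47⌉ − ⌈(41·16)/47⌉ = ⌈672/47⌉ − ⌈656/47⌉ = 15 − 14 = 1
n=42: ⌈(43·16)/47⌉ − ⌈(42·16)/47⌉ = ⌈688/47⌉ − ⌈672/47⌉ = 15 − 15 = 0
n=43: ⌈(44·16)/47⌉ − ⌈(43·16)/47⌉ = ⌈704/47⌉ − ⌈688/47⌉ = 15 − 15 = 0
n=44: ⌈(45·16)/47⌉ − ⌈(44·16)/47⌉ = ⌈720/47⌉ − ⌈704/47⌉ = 16 − 15 = 1
n=45: ⌈(46·16)/47⌉ − ⌈(45·16)/47⌉ = ⌈736/47⌉ − ⌈720/47⌉ = 16 − 16 = 0
n=46: ⌈(47·16)/47⌉ − ⌈(46·16)/47⌉ = ⌈752/47⌉ − ⌈736/47⌉ = 16 − 16 = 0
n=47: ⌈(48·16)/47⌉ − ⌈(47·16)/47⌉ = ⌈768/47⌉ − ⌈752/47⌉ = 17 − 16 = 1
n=48: ⌈(49·16)/47⌉ − ⌈(48·16)/47⌉ = ⌈784/47⌉ − ⌈768/47⌉ = 17 − 17 = 0
n=49: ⌈(50·16)/47⌉ − ⌈(49·16)/47⌉ = ⌈800/47⌉ − ⌈784/47⌉ = 18 − 17 = 1
n=50: ⌈(51·16)/47⌉ − ⌈(50·16)/47⌉ = ⌈816/47⌉ − ⌈800/47⌉ = 18 − 18 = 0
n=51: ⌈(52·16)/47⌉ − ⌈(51·16)/47⌉ = ⌈832/47⌉ − ⌈816/47⌉ = 18 − 18 = 0
n=52: ⌈(53·16)/47⌉ − ⌈(52·16)/47⌉ = ⌈848/47⌉ − ⌈832/47⌉ = 19 − 18 = 1
n=53: ⌈(54·16)/47⌉ − ⌈(53·16)/47⌉ = ⌈864/47⌉ − ⌈848/47⌉ = 19 − 19 = 0
n=54: ⌈(55·16)/47⌉ − ⌈(54·16)/47⌉ = ⌈880/47⌉ − ⌈864/47⌉ = 19 − 19 = 0
n=55: ⌈(56·16)/47⌉ − ⌈(55·16)/47⌉ = ⌈896/47⌉ − ⌈880/47⌉ = 20 − 19 = 1
n=56: ⌈(57·16)/47⌉ − ⌈(56·16)/47⌉ = ⌈912/47⌉ − ⌈896/47⌉ = 20 − 20 = 0
n=57: ⌈(58·16)/47⌉ − ⌈(57·16)/47⌉ = ⌈928/47⌉ − ⌈912/47⌉ = 20 − 20 = 0
n=58: ⌈(59·16)/47⌉ − ⌈(58·16)/47⌉ = ⌈944/47⌉ − ⌈928/47⌉ = 21 − 20 = 1
n=59: ⌈(60·16)/47⌉ − ⌈(59·16)/47⌉ = ⌈960/47⌉ − ⌈944/47⌉ = 21 − 21 = 0
n=60: ⌈(61·16)/47⌉ − ⌈(60·16)/47⌉ = ⌈976/47⌉ − ⌈960/47⌉ = 21 − 21 = 0
n=61: ⌈(62·16)/47⌉ − ⌈(61·16)/47⌉ = ⌈992/47⌉ − ⌈976/47⌉ = 22 − 21 = 1
n=62: ⌈(63·16)/47⌉ − ⌈(62·16)/47⌉ = ⌈1008/47⌉ − ⌈992/47⌉ = 22 − 22 = 0
n=63: ⌈(64·16)/47⌉ − ⌈(63·16)/47⌉ = ⌈1024/47⌉ − ⌈1008/47⌉ = 22 − 22 = 0
n=64: ⌈(65·16)/47⌉ − ⌈(64·16)/47⌉ = ⌈1040/47⌉ − ⌈1024/47⌉ = 23 − 22 = 1
n=65: ⌈(66·16)/47⌉ − ⌈(65·16)/47⌉ = ⌈1056/47⌉ − ⌈1040/47⌉ = 23 − 23 = 0
n=66: ⌈(67·16)/47⌉ − ⌈(66·16)/47⌉ = ⌈1072/47⌉ − ⌈1056/47⌉ = 23 − 23 = 0
n=67: ⌈(68·16)/47⌉ − ⌈(67·16)/47⌉ = ⌈1088/47⌉ − ⌈1072/47⌉ = 24 − 23 = 1
n=68: ⌈(69·16)/47⌉ − ⌈(68·16)/47⌉ = ⌈1104/47⌉ − ⌈1088/47⌉ = 24 − 24 = 0
n=69: ⌈(70·16)/47⌉ − ⌈(69·16)/47⌉ = ⌈1120/47⌉ − ⌈1104/47⌉ = 24 − 24 = 0
n=70: ⌈(71·16)/47⌉ − ⌈(70·16)/47⌉ = ⌈1136/47⌉ − ⌈1120/47⌉ = 25 − 24 = 1
n=71: ⌈(72·16)/47⌉ − ⌈(71·16)/47⌉ = ⌈1152/47⌉ − ⌈1136/47⌉ = 25 − 25 = 0
n=72: ⌈(73·16)/47⌉ − ⌈(72·16)/47⌉ = ⌈1168/47⌉ − ⌈1152/47⌉ = 25 − 25 = 0
n=73: ⌈(74·16)/47⌉ − ⌈(73·16)/47⌉ = ⌈1184/47⌉ − ⌈1168/47⌉ = 26 − 25 = 1
n=74: ⌈(75·16)/47⌉ − ⌈(74·16)/47⌉ = ⌈1200/47⌉ − ⌈1184/47⌉ = 26 − 26 = 0
n=75: ⌈(76·16)/47⌉ − ⌈(75·16)/47⌉ = ⌈1216/47⌉ − ⌈1200/47⌉ = 26 − 26 = 0
n=76: ⌈(77·16)/47⌉ − ⌈(76·16)/47⌉ = ⌈1232/47⌉ − ⌈1216/47⌉ = 27 − 26 = 1
n=77: ⌈(78·16)/47⌉ − ⌈(77·16)/47⌉ = ⌈1248/47⌉ − ⌈1232/47⌉ = 27 − 27 = 0

101001001001001001001001001001001001001001001001010010010010010010010010010010


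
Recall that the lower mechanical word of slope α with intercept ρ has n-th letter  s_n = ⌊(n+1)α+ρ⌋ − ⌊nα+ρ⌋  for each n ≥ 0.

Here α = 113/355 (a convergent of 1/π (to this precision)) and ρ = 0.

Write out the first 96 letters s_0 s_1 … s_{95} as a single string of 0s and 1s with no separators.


000100100100100100100100010010010010010010010001001001001001001001000100100100100100100100010010

n=0: ⌊(1·113)/355⌋ − ⌊(0·113)/355⌋ = ⌊113/355⌋ − ⌊0/355⌋ = 0 − 0 = 0
n=1: ⌊(2·113)/355⌋ − ⌊(1·113)/355⌋ = ⌊226/355⌋ − ⌊113/355⌋ = 0 − 0 = 0
n=2: ⌊(3·113)/355⌋ − ⌊(2·113)/355⌋ = ⌊339/355⌋ − ⌊226/355⌋ = 0 − 0 = 0
n=3: ⌊(4·113)/355⌋ − ⌊(3·113)/355⌋ = ⌊452/355⌋ − ⌊339/355⌋ = 1 − 0 = 1
n=4: ⌊(5·113)/355⌋ − ⌊(4·113)/355⌋ = ⌊565/355⌋ − ⌊452/355⌋ = 1 − 1 = 0
n=5: ⌊(6·113)/355⌋ − ⌊(5·113)/355⌋ = ⌊678/355⌋ − ⌊565/355⌋ = 1 − 1 = 0
n=6: ⌊(7·113)/355⌋ − ⌊(6·113)/355⌋ = ⌊791/355⌋ − ⌊678/355⌋ = 2 − 1 = 1
n=7: ⌊(8·113)/355⌋ − ⌊(7·113)/355⌋ = ⌊904/355⌋ − ⌊791/355⌋ = 2 − 2 = 0
n=8: ⌊(9·113)/355⌋ − ⌊(8·113)/355⌋ = ⌊1017/355⌋ − ⌊904/355⌋ = 2 − 2 = 0
n=9: ⌊(10·113)/355⌋ − ⌊(9·113)/355⌋ = ⌊1130/355⌋ − ⌊1017/355⌋ = 3 − 2 = 1
n=10: ⌊(11·113)/355⌋ − ⌊(10·113)/355⌋ = ⌊1243/355⌋ − ⌊1130/355⌋ = 3 − 3 = 0
n=11: ⌊(12·113)/355⌋ − ⌊(11·113)/355⌋ = ⌊1356/355⌋ − ⌊1243/355⌋ = 3 − 3 = 0
n=12: ⌊(13·113)/355⌋ − ⌊(12·113)/355⌋ = ⌊1469/355⌋ − ⌊1356/355⌋ = 4 − 3 = 1
n=13: ⌊(14·113)/355⌋ − ⌊(13·113)/355⌋ = ⌊1582/355⌋ − ⌊1469/355⌋ = 4 − 4 = 0
n=14: ⌊(15·113)/355⌋ − ⌊(14·113)/355⌋ = ⌊1695/355⌋ − ⌊1582/355⌋ = 4 − 4 = 0
n=15: ⌊(16·113)/355⌋ − ⌊(15·113)/355⌋ = ⌊1808/355⌋ − ⌊1695/355⌋ = 5 − 4 = 1
n=16: ⌊(17·113)/355⌋ − ⌊(16·113)/355⌋ = ⌊1921/355⌋ − ⌊1808/355⌋ = 5 − 5 = 0
n=17: ⌊(18·113)/355⌋ − ⌊(17·113)/355⌋ = ⌊2034/355⌋ − ⌊1921/355⌋ = 5 − 5 = 0
n=18: ⌊(19·113)/355⌋ − ⌊(18·113)/355⌋ = ⌊2147/355⌋ − ⌊2034/355⌋ = 6 − 5 = 1
n=19: ⌊(20·113)/355⌋ − ⌊(19·113)/355⌋ = ⌊2260/355⌋ − ⌊2147/355⌋ = 6 − 6 = 0
n=20: ⌊(21·113)/355⌋ − ⌊(20·113)/355⌋ = ⌊2373/355⌋ − ⌊2260/355⌋ = 6 − 6 = 0
n=21: ⌊(22·113)/355⌋ − ⌊(21·113)/355⌋ = ⌊2486/355⌋ − ⌊2373/355⌋ = 7 − 6 = 1
n=22: ⌊(23·113)/355⌋ − ⌊(22·113)/355⌋ = ⌊2599/355⌋ − ⌊2486/355⌋ = 7 − 7 = 0
n=23: ⌊(24·113)/355⌋ − ⌊(23·113)/355⌋ = ⌊2712/355⌋ − ⌊2599/355⌋ = 7 − 7 = 0
n=24: ⌊(25·113)/355⌋ − ⌊(24·113)/355⌋ = ⌊2825/355⌋ − ⌊2712/355⌋ = 7 − 7 = 0
n=25: ⌊(26·113)/355⌋ − ⌊(25·113)/355⌋ = ⌊2938/355⌋ − ⌊2825/355⌋ = 8 − 7 = 1
n=26: ⌊(27·113)/355⌋ − ⌊(26·113)/355⌋ = ⌊3051/355⌋ − ⌊2938/355⌋ = 8 − 8 = 0
n=27: ⌊(28·113)/355⌋ − ⌊(27·113)/355⌋ = ⌊3164/355⌋ − ⌊3051/355⌋ = 8 − 8 = 0
n=28: ⌊(29·113)/355⌋ − ⌊(28·113)/355⌋ = ⌊3277/355⌋ − ⌊3164/355⌋ = 9 − 8 = 1
n=29: ⌊(30·113)/355⌋ − ⌊(29·113)/355⌋ = ⌊3390/355⌋ − ⌊3277/355⌋ = 9 − 9 = 0
n=30: ⌊(31·113)/355⌋ − ⌊(30·113)/355⌋ = ⌊3503/355⌋ − ⌊3390/355⌋ = 9 − 9 = 0
n=31: ⌊(32·113)/355⌋ − ⌊(31·113)/355⌋ = ⌊3616/355⌋ − ⌊3503/355⌋ = 10 − 9 = 1
n=32: ⌊(33·113)/355⌋ − ⌊(32·113)/355⌋ = ⌊3729/355⌋ − ⌊3616/355⌋ = 10 − 10 = 0
n=33: ⌊(34·113)/355⌋ − ⌊(33·113)/355⌋ = ⌊3842/355⌋ − ⌊3729/355⌋ = 10 − 10 = 0
n=34: ⌊(35·113)/355⌋ − ⌊(34·113)/355⌋ = ⌊3955/355⌋ − ⌊3842/355⌋ = 11 − 10 = 1
n=35: ⌊(36·113)/355⌋ − ⌊(35·113)/355⌋ = ⌊4068/355⌋ − ⌊3955/355⌋ = 11 − 11 = 0
n=36: ⌊(37·113)/355⌋ − ⌊(36·113)/355⌋ = ⌊4181/355⌋ − ⌊4068/355⌋ = 11 − 11 = 0
n=37: ⌊(38·113)/355⌋ − ⌊(37·113)/355⌋ = ⌊4294/355⌋ − ⌊4181/355⌋ = 12 − 11 = 1
n=38: ⌊(39·113)/355⌋ − ⌊(38·113)/355⌋ = ⌊4407/355⌋ − ⌊4294/355⌋ = 12 − 12 = 0
n=39: ⌊(40·113)/355⌋ − ⌊(39·113)/355⌋ = ⌊4520/355⌋ − ⌊4407/355⌋ = 12 − 12 = 0
n=40: ⌊(41·113)/355⌋ − ⌊(40·113)/355⌋ = ⌊4633/355⌋ − ⌊4520/355⌋ = 13 − 12 = 1
n=41: ⌊(42·113)/355⌋ − ⌊(41·113)/355⌋ = ⌊4746/355⌋ − ⌊4633/355⌋ = 13 − 13 = 0
n=42: ⌊(43·113)/355⌋ − ⌊(42·113)/355⌋ = ⌊4859/355⌋ − ⌊4746/355⌋ = 13 − 13 = 0
n=43: ⌊(44·113)/355⌋ − ⌊(43·113)/355⌋ = ⌊4972/355⌋ − ⌊4859/355⌋ = 14 − 13 = 1
n=44: ⌊(45·113)/355⌋ − ⌊(44·113)/355⌋ = ⌊5085/355⌋ − ⌊4972/355⌋ = 14 − 14 = 0
n=45: ⌊(46·113)/355⌋ − ⌊(45·113)/355⌋ = ⌊5198/355⌋ − ⌊5085/355⌋ = 14 − 14 = 0
n=46: ⌊(47·113)/355⌋ − ⌊(46·113)/355⌋ = ⌊5311/355⌋ − ⌊5198/355⌋ = 14 − 14 = 0
n=47: ⌊(48·113)/355⌋ − ⌊(47·113)/355⌋ = ⌊5424/355⌋ − ⌊5311/355⌋ = 15 − 14 = 1
n=48: ⌊(49·113)/355⌋ − ⌊(48·113)/355⌋ = ⌊5537/355⌋ − ⌊5424/355⌋ = 15 − 15 = 0
n=49: ⌊(50·113)/355⌋ − ⌊(49·113)/355⌋ = ⌊5650/355⌋ − ⌊5537/355⌋ = 15 − 15 = 0
n=50: ⌊(51·113)/355⌋ − ⌊(50·113)/355⌋ = ⌊5763/355⌋ − ⌊5650/355⌋ = 16 − 15 = 1
n=51: ⌊(52·113)/355⌋ − ⌊(51·113)/355⌋ = ⌊5876/355⌋ − ⌊5763/355⌋ = 16 − 16 = 0
n=52: ⌊(53·113)/355⌋ − ⌊(52·113)/355⌋ = ⌊5989/355⌋ − ⌊5876/355⌋ = 16 − 16 = 0
n=53: ⌊(54·113)/355⌋ − ⌊(53·113)/355⌋ = ⌊6102/355⌋ − ⌊5989/355⌋ = 17 − 16 = 1
n=54: ⌊(55·113)/355⌋ − ⌊(54·113)/355⌋ = ⌊6215/355⌋ − ⌊6102/355⌋ = 17 − 17 = 0
n=55: ⌊(56·113)/355⌋ − ⌊(55·113)/355⌋ = ⌊6328/355⌋ − ⌊6215/355⌋ = 17 − 17 = 0
n=56: ⌊(57·113)/355⌋ − ⌊(56·113)/355⌋ = ⌊6441/355⌋ − ⌊6328/355⌋ = 18 − 17 = 1
n=57: ⌊(58·113)/355⌋ − ⌊(57·113)/355⌋ = ⌊6554/355⌋ − ⌊6441/355⌋ = 18 − 18 = 0
n=58: ⌊(59·113)/355⌋ − ⌊(58·113)/355⌋ = ⌊6667/355⌋ − ⌊6554/355⌋ = 18 − 18 = 0
n=59: ⌊(60·113)/355⌋ − ⌊(59·113)/355⌋ = ⌊6780/355⌋ − ⌊6667/355⌋ = 19 − 18 = 1
n=60: ⌊(61·113)/355⌋ − ⌊(60·113)/355⌋ = ⌊6893/355⌋ − ⌊6780/355⌋ = 19 − 19 = 0
n=61: ⌊(62·113)/355⌋ − ⌊(61·113)/355⌋ = ⌊7006/355⌋ − ⌊6893/355⌋ = 19 − 19 = 0
n=62: ⌊(63·113)/355⌋ − ⌊(62·113)/355⌋ = ⌊7119/355⌋ − ⌊7006/355⌋ = 20 − 19 = 1
n=63: ⌊(64·113)/355⌋ − ⌊(63·113)/355⌋ = ⌊7232/355⌋ − ⌊7119/355⌋ = 20 − 20 = 0
n=64: ⌊(65·113)/355⌋ − ⌊(64·113)/355⌋ = ⌊7345/355⌋ − ⌊7232/355⌋ = 20 − 20 = 0
n=65: ⌊(66·113)/355⌋ − ⌊(65·113)/355⌋ = ⌊7458/355⌋ − ⌊7345/355⌋ = 21 − 20 = 1
n=66: ⌊(67·113)/355⌋ − ⌊(66·113)/355⌋ = ⌊7571/355⌋ − ⌊7458/355⌋ = 21 − 21 = 0
n=67: ⌊(68·113)/355⌋ − ⌊(67·113)/355⌋ = ⌊7684/355⌋ − ⌊7571/355⌋ = 21 − 21 = 0
n=68: ⌊(69·113)/355⌋ − ⌊(68·113)/355⌋ = ⌊7797/355⌋ − ⌊7684/355⌋ = 21 − 21 = 0
n=69: ⌊(70·113)/355⌋ − ⌊(69·113)/355⌋ = ⌊7910/355⌋ − ⌊7797/355⌋ = 22 − 21 = 1
n=70: ⌊(71·113)/355⌋ − ⌊(70·113)/355⌋ = ⌊8023/355⌋ − ⌊7910/355⌋ = 22 − 22 = 0
n=71: ⌊(72·113)/355⌋ − ⌊(71·113)/355⌋ = ⌊8136/355⌋ − ⌊8023/355⌋ = 22 − 22 = 0
n=72: ⌊(73·113)/355⌋ − ⌊(72·113)/355⌋ = ⌊8249/355⌋ − ⌊8136/355⌋ = 23 − 22 = 1
n=73: ⌊(74·113)/355⌋ − ⌊(73·113)/355⌋ = ⌊8362/355⌋ − ⌊8249/355⌋ = 23 − 23 = 0
n=74: ⌊(75·113)/355⌋ − ⌊(74·113)/355⌋ = ⌊8475/355⌋ − ⌊8362/355⌋ = 23 − 23 = 0
n=75: ⌊(76·113)/355⌋ − ⌊(75·113)/355⌋ = ⌊8588/355⌋ − ⌊8475/355⌋ = 24 − 23 = 1
n=76: ⌊(77·113)/355⌋ − ⌊(76·113)/355⌋ = ⌊8701/355⌋ − ⌊8588/355⌋ = 24 − 24 = 0
n=77: ⌊(78·113)/355⌋ − ⌊(77·113)/355⌋ = ⌊8814/355⌋ − ⌊8701/355⌋ = 24 − 24 = 0
n=78: ⌊(79·113)/355⌋ − ⌊(78·113)/355⌋ = ⌊8927/355⌋ − ⌊8814/355⌋ = 25 − 24 = 1
n=79: ⌊(80·113)/355⌋ − ⌊(79·113)/355⌋ = ⌊9040/355⌋ − ⌊8927/355⌋ = 25 − 25 = 0
n=80: ⌊(81·113)/355⌋ − ⌊(80·113)/355⌋ = ⌊9153/355⌋ − ⌊9040/355⌋ = 25 − 25 = 0
n=81: ⌊(82·113)/355⌋ − ⌊(81·113)/355⌋ = ⌊9266/355⌋ − ⌊9153/355⌋ = 26 − 25 = 1
n=82: ⌊(83·113)/355⌋ − ⌊(82·113)/355⌋ = ⌊9379/355⌋ − ⌊9266/355⌋ = 26 − 26 = 0
n=83: ⌊(84·113)/355⌋ − ⌊(83·113)/355⌋ = ⌊9492/355⌋ − ⌊9379/355⌋ = 26 − 26 = 0
n=84: ⌊(85·113)/355⌋ − ⌊(84·113)/355⌋ = ⌊9605/355⌋ − ⌊9492/355⌋ = 27 − 26 = 1
n=85: ⌊(86·113)/355⌋ − ⌊(85·113)/355⌋ = ⌊9718/355⌋ − ⌊9605/355⌋ = 27 − 27 = 0
n=86: ⌊(87·113)/355⌋ − ⌊(86·113)/355⌋ = ⌊9831/355⌋ − ⌊9718/355⌋ = 27 − 27 = 0
n=87: ⌊(88·113)/355⌋ − ⌊(87·113)/355⌋ = ⌊9944/355⌋ − ⌊9831/355⌋ = 28 − 27 = 1
n=88: ⌊(89·113)/355⌋ − ⌊(88·113)/355⌋ = ⌊10057/355⌋ − ⌊9944/355⌋ = 28 − 28 = 0
n=89: ⌊(90·113)/355⌋ − ⌊(89·113)/355⌋ = ⌊10170/355⌋ − ⌊10057/355⌋ = 28 − 28 = 0
n=90: ⌊(91·113)/355⌋ − ⌊(90·113)/355⌋ = ⌊10283/355⌋ − ⌊10170/355⌋ = 28 − 28 = 0
n=91: ⌊(92·113)/355⌋ − ⌊(91·113)/355⌋ = ⌊10396/355⌋ − ⌊10283/355⌋ = 29 − 28 = 1
n=92: ⌊(93·113)/355⌋ − ⌊(92·113)/355⌋ = ⌊10509/355⌋ − ⌊10396/355⌋ = 29 − 29 = 0
n=93: ⌊(94·113)/355⌋ − ⌊(93·113)/355⌋ = ⌊10622/355⌋ − ⌊10509/355⌋ = 29 − 29 = 0
n=94: ⌊(95·113)/355⌋ − ⌊(94·113)/355⌋ = ⌊10735/355⌋ − ⌊10622/355⌋ = 30 − 29 = 1
n=95: ⌊(96·113)/355⌋ − ⌊(95·113)/355⌋ = ⌊10848/355⌋ − ⌊10735/355⌋ = 30 − 30 = 0


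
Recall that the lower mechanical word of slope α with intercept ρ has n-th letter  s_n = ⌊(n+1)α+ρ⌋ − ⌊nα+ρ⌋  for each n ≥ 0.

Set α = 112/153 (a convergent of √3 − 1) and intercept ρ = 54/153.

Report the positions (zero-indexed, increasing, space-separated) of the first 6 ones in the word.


n=0: ⌊166/153⌋−⌊54/153⌋ = 1−0 = 1  ← one
n=1: ⌊278/153⌋−⌊166/153⌋ = 1−1 = 0
n=2: ⌊390/153⌋−⌊278/153⌋ = 2−1 = 1  ← one
n=3: ⌊502/153⌋−⌊390/153⌋ = 3−2 = 1  ← one
n=4: ⌊614/153⌋−⌊502/153⌋ = 4−3 = 1  ← one
n=5: ⌊726/153⌋−⌊614/153⌋ = 4−4 = 0
n=6: ⌊838/153⌋−⌊726/153⌋ = 5−4 = 1  ← one
n=7: ⌊950/153⌋−⌊838/153⌋ = 6−5 = 1  ← one
positions of the first 6 ones: 0 2 3 4 6 7

0 2 3 4 6 7


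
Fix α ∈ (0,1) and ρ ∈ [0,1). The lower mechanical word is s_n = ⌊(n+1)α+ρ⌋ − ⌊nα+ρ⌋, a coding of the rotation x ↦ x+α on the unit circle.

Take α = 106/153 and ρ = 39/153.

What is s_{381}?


0

(n+1)α + ρ = (382·106 + 39) / 153 = 40531/153
nα + ρ     = (381·106 + 39) / 153 = 40425/153
⌊40531/153⌋ = 264,  ⌊40425/153⌋ = 264
s_{381} = 264 − 264 = 0


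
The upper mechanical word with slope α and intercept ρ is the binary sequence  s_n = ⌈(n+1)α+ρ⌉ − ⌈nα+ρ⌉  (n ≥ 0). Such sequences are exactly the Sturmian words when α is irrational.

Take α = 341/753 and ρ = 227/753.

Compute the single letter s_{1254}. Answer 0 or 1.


(n+1)α + ρ = (1255·341 + 227) / 753 = 428182/753
nα + ρ     = (1254·341 + 227) / 753 = 427841/753
⌈428182/753⌉ = 569,  ⌈427841/753⌉ = 569
s_{1254} = 569 − 569 = 0

0


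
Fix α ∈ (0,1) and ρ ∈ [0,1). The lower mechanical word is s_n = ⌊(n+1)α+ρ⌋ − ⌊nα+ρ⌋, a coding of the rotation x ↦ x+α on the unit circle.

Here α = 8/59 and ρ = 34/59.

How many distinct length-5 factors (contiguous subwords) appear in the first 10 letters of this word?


t_n = ⌊(n·8+34)/59⌋ for n = 0 … 10:
  n=0…9: ⌊34/59⌋=0 ⌊42/59⌋=0 ⌊50/59⌋=0 ⌊58/59⌋=0 ⌊66/59⌋=1 ⌊74/59⌋=1 ⌊82/59⌋=1 ⌊90/59⌋=1 ⌊98/59⌋=1 ⌊106/59⌋=1
  n=10: ⌊114/59⌋=1
s_n = t_(n+1) − t_n for n = 0 … 9 gives
prefix = 0001000000
slide a length-5 window over [0..4] … [5..9] (6 windows); first occurrence of each distinct factor:
  [  0..  4] 00010
  [  1..  5] 00100
  [  2..  6] 01000
  [  3..  7] 10000
  [  4..  8] 00000
  (the other 1 window repeats one of these)
distinct factors: {00000, 00010, 00100, 01000, 10000}
count = 5  (Sturmian bound for length 5 is 6)

5


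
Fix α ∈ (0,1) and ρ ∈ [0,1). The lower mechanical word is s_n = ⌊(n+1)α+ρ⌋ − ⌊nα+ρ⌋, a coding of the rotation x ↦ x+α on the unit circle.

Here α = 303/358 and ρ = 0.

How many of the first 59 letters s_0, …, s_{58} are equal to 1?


#1s = Σ_{n=0}^{58} s_n = Σ_{n=0}^{58} (⌊(n+1)α+ρ⌋ − ⌊nα+ρ⌋)
the sum telescopes: every ⌊nα+ρ⌋ with 0 < n < 59 appears once with + and once with −, leaving ⌊59α+ρ⌋ − ⌊0·α+ρ⌋
59α + ρ = (59·303) / 358 = 17877/358
ρ = 0/358
⌊17877/358⌋ = 49,  ⌊0/358⌋ = 0
#1s = 49 − 0 = 49

49


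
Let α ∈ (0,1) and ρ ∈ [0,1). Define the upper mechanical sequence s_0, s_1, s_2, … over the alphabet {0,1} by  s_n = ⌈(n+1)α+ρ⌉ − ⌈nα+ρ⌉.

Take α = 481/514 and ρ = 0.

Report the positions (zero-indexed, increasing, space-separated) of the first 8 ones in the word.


n=0: ⌈481/514⌉−⌈0/514⌉ = 1−0 = 1  ← one
n=1: ⌈962/514⌉−⌈481/514⌉ = 2−1 = 1  ← one
n=2: ⌈1443/514⌉−⌈962/514⌉ = 3−2 = 1  ← one
n=3: ⌈1924/514⌉−⌈1443/514⌉ = 4−3 = 1  ← one
n=4: ⌈2405/514⌉−⌈1924/514⌉ = 5−4 = 1  ← one
n=5: ⌈2886/514⌉−⌈2405/514⌉ = 6−5 = 1  ← one
n=6: ⌈3367/514⌉−⌈2886/514⌉ = 7−6 = 1  ← one
n=7: ⌈3848/514⌉−⌈3367/514⌉ = 8−7 = 1  ← one
positions of the first 8 ones: 0 1 2 3 4 5 6 7

0 1 2 3 4 5 6 7


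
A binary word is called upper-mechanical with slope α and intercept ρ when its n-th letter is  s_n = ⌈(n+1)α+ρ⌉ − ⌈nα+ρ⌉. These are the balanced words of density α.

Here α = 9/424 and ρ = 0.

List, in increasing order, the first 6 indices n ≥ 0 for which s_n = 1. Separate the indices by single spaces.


n=0: ⌈9/424⌉−⌈0/424⌉ = 1−0 = 1  ← one
n=1: ⌈18/424⌉−⌈9/424⌉ = 1−1 = 0
n=2: ⌈27/424⌉−⌈18/424⌉ = 1−1 = 0
  …
n=47: ⌈432/424⌉−⌈423/424⌉ = 2−1 = 1  ← one
n=48: ⌈441/424⌉−⌈432/424⌉ = 2−2 = 0
n=49: ⌈450/424⌉−⌈441/424⌉ = 2−2 = 0
  …
n=94: ⌈855/424⌉−⌈846/424⌉ = 3−2 = 1  ← one
n=95: ⌈864/424⌉−⌈855/424⌉ = 3−3 = 0
n=96: ⌈873/424⌉−⌈864/424⌉ = 3−3 = 0
  …
n=141: ⌈1278/424⌉−⌈1269/424⌉ = 4−3 = 1  ← one
n=142: ⌈1287/424⌉−⌈1278/424⌉ = 4−4 = 0
n=143: ⌈1296/424⌉−⌈1287/424⌉ = 4−4 = 0
  …
n=188: ⌈1701/424⌉−⌈1692/424⌉ = 5−4 = 1  ← one
n=189: ⌈1710/424⌉−⌈1701/424⌉ = 5−5 = 0
n=190: ⌈1719/424⌉−⌈1710/424⌉ = 5−5 = 0
  …
n=235: ⌈2124/424⌉−⌈2115/424⌉ = 6−5 = 1  ← one
positions of the first 6 ones: 0 47 94 141 188 235

0 47 94 141 188 235


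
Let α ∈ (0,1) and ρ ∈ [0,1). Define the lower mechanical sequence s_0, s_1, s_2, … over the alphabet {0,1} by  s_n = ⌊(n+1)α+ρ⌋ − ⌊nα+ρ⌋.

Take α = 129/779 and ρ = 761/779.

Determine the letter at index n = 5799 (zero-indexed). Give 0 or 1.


(n+1)α + ρ = (5800·129 + 761) / 779 = 748961/779
nα + ρ     = (5799·129 + 761) / 779 = 748832/779
⌊748961/779⌋ = 961,  ⌊748832/779⌋ = 961
s_{5799} = 961 − 961 = 0

0


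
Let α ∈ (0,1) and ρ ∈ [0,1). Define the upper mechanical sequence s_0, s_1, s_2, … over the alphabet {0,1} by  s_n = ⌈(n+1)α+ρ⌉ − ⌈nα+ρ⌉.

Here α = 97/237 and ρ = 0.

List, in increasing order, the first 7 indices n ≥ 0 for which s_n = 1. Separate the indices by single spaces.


n=0: ⌈97/237⌉−⌈0/237⌉ = 1−0 = 1  ← one
n=1: ⌈194/237⌉−⌈97/237⌉ = 1−1 = 0
n=2: ⌈291/237⌉−⌈194/237⌉ = 2−1 = 1  ← one
n=3: ⌈388/237⌉−⌈291/237⌉ = 2−2 = 0
n=4: ⌈485/237⌉−⌈388/237⌉ = 3−2 = 1  ← one
n=5: ⌈582/237⌉−⌈485/237⌉ = 3−3 = 0
n=6: ⌈679/237⌉−⌈582/237⌉ = 3−3 = 0
n=7: ⌈776/237⌉−⌈679/237⌉ = 4−3 = 1  ← one
n=8: ⌈873/237⌉−⌈776/237⌉ = 4−4 = 0
n=9: ⌈970/237⌉−⌈873/237⌉ = 5−4 = 1  ← one
n=10: ⌈1067/237⌉−⌈970/237⌉ = 5−5 = 0
n=11: ⌈1164/237⌉−⌈1067/237⌉ = 5−5 = 0
n=12: ⌈1261/237⌉−⌈1164/237⌉ = 6−5 = 1  ← one
n=13: ⌈1358/237⌉−⌈1261/237⌉ = 6−6 = 0
n=14: ⌈1455/237⌉−⌈1358/237⌉ = 7−6 = 1  ← one
positions of the first 7 ones: 0 2 4 7 9 12 14

0 2 4 7 9 12 14


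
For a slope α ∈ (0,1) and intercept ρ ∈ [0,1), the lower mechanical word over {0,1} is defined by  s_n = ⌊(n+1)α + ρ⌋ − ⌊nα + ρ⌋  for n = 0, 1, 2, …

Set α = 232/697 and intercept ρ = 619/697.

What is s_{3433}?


0

(n+1)α + ρ = (3434·232 + 619) / 697 = 797307/697
nα + ρ     = (3433·232 + 619) / 697 = 797075/697
⌊797307/697⌋ = 1143,  ⌊797075/697⌋ = 1143
s_{3433} = 1143 − 1143 = 0


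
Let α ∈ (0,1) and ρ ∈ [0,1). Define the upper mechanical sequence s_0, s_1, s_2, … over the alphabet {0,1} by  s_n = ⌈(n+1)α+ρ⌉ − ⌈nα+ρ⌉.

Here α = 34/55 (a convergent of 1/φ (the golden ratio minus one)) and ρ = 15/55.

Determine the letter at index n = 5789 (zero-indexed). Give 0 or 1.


(n+1)α + ρ = (5790·34 + 15) / 55 = 196875/55
nα + ρ     = (5789·34 + 15) / 55 = 196841/55
⌈196875/55⌉ = 3580,  ⌈196841/55⌉ = 3579
s_{5789} = 3580 − 3579 = 1

1


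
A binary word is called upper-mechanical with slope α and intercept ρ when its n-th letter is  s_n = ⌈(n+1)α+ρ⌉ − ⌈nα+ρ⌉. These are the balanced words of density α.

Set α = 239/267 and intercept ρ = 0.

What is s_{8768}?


(n+1)α + ρ = (8769·239) / 267 = 2095791/267
nα + ρ     = (8768·239) / 267 = 2095552/267
⌈2095791/267⌉ = 7850,  ⌈2095552/267⌉ = 7849
s_{8768} = 7850 − 7849 = 1

1


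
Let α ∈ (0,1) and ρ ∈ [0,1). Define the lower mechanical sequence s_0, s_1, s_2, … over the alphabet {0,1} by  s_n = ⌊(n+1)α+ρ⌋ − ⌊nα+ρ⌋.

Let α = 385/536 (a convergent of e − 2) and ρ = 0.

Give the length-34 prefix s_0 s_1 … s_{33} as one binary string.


0110111011011101101110110111011011

n=0: ⌊(1·385)/536⌋ − ⌊(0·385)/536⌋ = ⌊385/536⌋ − ⌊0/536⌋ = 0 − 0 = 0
n=1: ⌊(2·385)/536⌋ − ⌊(1·385)/536⌋ = ⌊770/536⌋ − ⌊385/536⌋ = 1 − 0 = 1
n=2: ⌊(3·385)/536⌋ − ⌊(2·385)/536⌋ = ⌊1155/536⌋ − ⌊770/536⌋ = 2 − 1 = 1
n=3: ⌊(4·385)/536⌋ − ⌊(3·385)/536⌋ = ⌊1540/536⌋ − ⌊1155/536⌋ = 2 − 2 = 0
n=4: ⌊(5·385)/536⌋ − ⌊(4·385)/536⌋ = ⌊1925/536⌋ − ⌊1540/536⌋ = 3 − 2 = 1
n=5: ⌊(6·385)/536⌋ − ⌊(5·385)/536⌋ = ⌊2310/536⌋ − ⌊1925/536⌋ = 4 − 3 = 1
n=6: ⌊(7·385)/536⌋ − ⌊(6·385)/536⌋ = ⌊2695/536⌋ − ⌊2310/536⌋ = 5 − 4 = 1
n=7: ⌊(8·385)/536⌋ − ⌊(7·385)/536⌋ = ⌊3080/536⌋ − ⌊2695/536⌋ = 5 − 5 = 0
n=8: ⌊(9·385)/536⌋ − ⌊(8·385)/536⌋ = ⌊3465/536⌋ − ⌊3080/536⌋ = 6 − 5 = 1
n=9: ⌊(10·385)/536⌋ − ⌊(9·385)/536⌋ = ⌊3850/536⌋ − ⌊3465/536⌋ = 7 − 6 = 1
n=10: ⌊(11·385)/536⌋ − ⌊(10·385)/536⌋ = ⌊4235/536⌋ − ⌊3850/536⌋ = 7 − 7 = 0
n=11: ⌊(12·385)/536⌋ − ⌊(11·385)/536⌋ = ⌊4620/536⌋ − ⌊4235/536⌋ = 8 − 7 = 1
n=12: ⌊(13·385)/536⌋ − ⌊(12·385)/536⌋ = ⌊5005/536⌋ − ⌊4620/536⌋ = 9 − 8 = 1
n=13: ⌊(14·385)/536⌋ − ⌊(13·385)/536⌋ = ⌊5390/536⌋ − ⌊5005/536⌋ = 10 − 9 = 1
n=14: ⌊(15·385)/536⌋ − ⌊(14·385)/536⌋ = ⌊5775/536⌋ − ⌊5390/536⌋ = 10 − 10 = 0
n=15: ⌊(16·385)/536⌋ − ⌊(15·385)/536⌋ = ⌊6160/536⌋ − ⌊5775/536⌋ = 11 − 10 = 1
n=16: ⌊(17·385)/536⌋ − ⌊(16·385)/536⌋ = ⌊6545/536⌋ − ⌊6160/536⌋ = 12 − 11 = 1
n=17: ⌊(18·385)/536⌋ − ⌊(17·385)/536⌋ = ⌊6930/536⌋ − ⌊6545/536⌋ = 12 − 12 = 0
n=18: ⌊(19·385)/536⌋ − ⌊(18·385)/536⌋ = ⌊7315/536⌋ − ⌊6930/536⌋ = 13 − 12 = 1
n=19: ⌊(20·385)/536⌋ − ⌊(19·385)/536⌋ = ⌊7700/536⌋ − ⌊7315/536⌋ = 14 − 13 = 1
n=20: ⌊(21·385)/536⌋ − ⌊(20·385)/536⌋ = ⌊8085/536⌋ − ⌊7700/536⌋ = 15 − 14 = 1
n=21: ⌊(22·385)/536⌋ − ⌊(21·385)/536⌋ = ⌊8470/536⌋ − ⌊8085/536⌋ = 15 − 15 = 0
n=22: ⌊(23·385)/536⌋ − ⌊(22·385)/536⌋ = ⌊8855/536⌋ − ⌊8470/536⌋ = 16 − 15 = 1
n=23: ⌊(24·385)/536⌋ − ⌊(23·385)/536⌋ = ⌊9240/536⌋ − ⌊8855/536⌋ = 17 − 16 = 1
n=24: ⌊(25·385)/536⌋ − ⌊(24·385)/536⌋ = ⌊9625/536⌋ − ⌊9240/536⌋ = 17 − 17 = 0
n=25: ⌊(26·385)/536⌋ − ⌊(25·385)/536⌋ = ⌊10010/536⌋ − ⌊9625/536⌋ = 18 − 17 = 1
n=26: ⌊(27·385)/536⌋ − ⌊(26·385)/536⌋ = ⌊10395/536⌋ − ⌊10010/536⌋ = 19 − 18 = 1
n=27: ⌊(28·385)/536⌋ − ⌊(27·385)/536⌋ = ⌊10780/536⌋ − ⌊10395/536⌋ = 20 − 19 = 1
n=28: ⌊(29·385)/536⌋ − ⌊(28·385)/536⌋ = ⌊11165/536⌋ − ⌊10780/536⌋ = 20 − 20 = 0
n=29: ⌊(30·385)/536⌋ − ⌊(29·385)/536⌋ = ⌊11550/536⌋ − ⌊11165/536⌋ = 21 − 20 = 1
n=30: ⌊(31·385)/536⌋ − ⌊(30·385)/536⌋ = ⌊11935/536⌋ − ⌊11550/536⌋ = 22 − 21 = 1
n=31: ⌊(32·385)/536⌋ − ⌊(31·385)/536⌋ = ⌊12320/536⌋ − ⌊11935/536⌋ = 22 − 22 = 0
n=32: ⌊(33·385)/536⌋ − ⌊(32·385)/536⌋ = ⌊12705/536⌋ − ⌊12320/536⌋ = 23 − 22 = 1
n=33: ⌊(34·385)/536⌋ − ⌊(33·385)/536⌋ = ⌊13090/536⌋ − ⌊12705/536⌋ = 24 − 23 = 1


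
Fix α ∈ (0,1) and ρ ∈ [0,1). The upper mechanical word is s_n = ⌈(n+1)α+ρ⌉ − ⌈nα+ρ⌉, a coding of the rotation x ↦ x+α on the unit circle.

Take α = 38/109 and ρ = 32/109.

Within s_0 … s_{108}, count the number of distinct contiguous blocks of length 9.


10

t_n = ⌈(n·38+32)/109⌉ for n = 0 … 109:
  n=0…9: ⌈32/109⌉=1 ⌈70/109⌉=1 ⌈108/109⌉=1 ⌈146/109⌉=2 ⌈184/109⌉=2 ⌈222/109⌉=3 ⌈260/109⌉=3 ⌈298/109⌉=3 ⌈336/109⌉=4 ⌈374/109⌉=4
  n=10…19: ⌈412/109⌉=4 ⌈450/109⌉=5 ⌈488/109⌉=5 ⌈526/109⌉=5 ⌈564/109⌉=6 ⌈602/109⌉=6 ⌈640/109⌉=6 ⌈678/109⌉=7 ⌈716/109⌉=7 ⌈754/109⌉=7
  n=20…29: ⌈792/109⌉=8 ⌈830/109⌉=8 ⌈868/109⌉=8 ⌈906/109⌉=9 ⌈944/109⌉=9 ⌈982/109⌉=10 ⌈1020/109⌉=10 ⌈1058/109⌉=10 ⌈1096/109⌉=11 ⌈1134/109⌉=11
  n=30…39: ⌈1172/109⌉=11 ⌈1210/109⌉=12 ⌈1248/109⌉=12 ⌈1286/109⌉=12 ⌈1324/109⌉=13 ⌈1362/109⌉=13 ⌈1400/109⌉=13 ⌈1438/109⌉=14 ⌈1476/109⌉=14 ⌈1514/109⌉=14
  n=40…49: ⌈1552/109⌉=15 ⌈1590/109⌉=15 ⌈1628/109⌉=15 ⌈1666/109⌉=16 ⌈1704/109⌉=16 ⌈1742/109⌉=16 ⌈1780/109⌉=17 ⌈1818/109⌉=17 ⌈1856/109⌉=18 ⌈1894/109⌉=18
  n=50…59: ⌈1932/109⌉=18 ⌈1970/109⌉=19 ⌈2008/109⌉=19 ⌈2046/109⌉=19 ⌈2084/109⌉=20 ⌈2122/109⌉=20 ⌈2160/109⌉=20 ⌈2198/109⌉=21 ⌈2236/109⌉=21 ⌈2274/109⌉=21
  n=60…69: ⌈2312/109⌉=22 ⌈2350/109⌉=22 ⌈2388/109⌉=22 ⌈2426/109⌉=23 ⌈2464/109⌉=23 ⌈2502/109⌉=23 ⌈2540/109⌉=24 ⌈2578/109⌉=24 ⌈2616/109⌉=24 ⌈2654/109⌉=25
  n=70…79: ⌈2692/109⌉=25 ⌈2730/109⌉=26 ⌈2768/109⌉=26 ⌈2806/109⌉=26 ⌈2844/109⌉=27 ⌈2882/109⌉=27 ⌈2920/109⌉=27 ⌈2958/109⌉=28 ⌈2996/109⌉=28 ⌈3034/109⌉=28
  n=80…89: ⌈3072/109⌉=29 ⌈3110/109⌉=29 ⌈3148/109⌉=29 ⌈3186/109⌉=30 ⌈3224/109⌉=30 ⌈3262/109⌉=30 ⌈3300/109⌉=31 ⌈3338/109⌉=31 ⌈3376/109⌉=31 ⌈3414/109⌉=32
  n=90…99: ⌈3452/109⌉=32 ⌈3490/109⌉=33 ⌈3528/109⌉=33 ⌈3566/109⌉=33 ⌈3604/109⌉=34 ⌈3642/109⌉=34 ⌈3680/109⌉=34 ⌈3718/109⌉=35 ⌈3756/109⌉=35 ⌈3794/109⌉=35
  n=100…109: ⌈3832/109⌉=36 ⌈3870/109⌉=36 ⌈3908/109⌉=36 ⌈3946/109⌉=37 ⌈3984/109⌉=37 ⌈4022/109⌉=37 ⌈4060/109⌉=38 ⌈4098/109⌉=38 ⌈4136/109⌉=38 ⌈4174/109⌉=39
s_n = t_(n+1) − t_n for n = 0 … 108 gives
prefix = 0010100100100100100100101001001001001001001001010010010010010010010010100100100100100100101001001001001001001
slide a length-9 window over [0..8] … [100..108] (101 windows); first occurrence of each distinct factor:
  [  0..  8] 001010010
  [  1..  9] 010100100
  [  2.. 10] 101001001
  [  3.. 11] 010010010
  [  4.. 12] 100100100
  [  5.. 13] 001001001
  [ 16.. 24] 100100101
  [ 17.. 25] 001001010
  [ 18.. 26] 010010100
  [ 19.. 27] 100101001
  (the other 91 windows repeat one of these)
distinct factors: {001001001, 001001010, 001010010, 010010010, 010010100, 010100100, 100100100, 100100101, 100101001, 101001001}
count = 10  (Sturmian bound for length 9 is 10)


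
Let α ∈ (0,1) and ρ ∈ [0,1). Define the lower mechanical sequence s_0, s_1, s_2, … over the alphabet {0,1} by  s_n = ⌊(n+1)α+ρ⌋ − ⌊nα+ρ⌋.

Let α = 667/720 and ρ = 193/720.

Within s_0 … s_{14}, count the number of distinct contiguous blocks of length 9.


5

t_n = ⌊(n·667+193)/720⌋ for n = 0 … 15:
  n=0…9: ⌊193/720⌋=0 ⌊860/720⌋=1 ⌊1527/720⌋=2 ⌊2194/720⌋=3 ⌊2861/720⌋=3 ⌊3528/720⌋=4 ⌊4195/720⌋=5 ⌊4862/720⌋=6 ⌊5529/720⌋=7 ⌊6196/720⌋=8
  n=10…15: ⌊6863/720⌋=9 ⌊7530/720⌋=10 ⌊8197/720⌋=11 ⌊8864/720⌋=12 ⌊9531/720⌋=13 ⌊10198/720⌋=14
s_n = t_(n+1) − t_n for n = 0 … 14 gives
prefix = 111011111111111
slide a length-9 window over [0..8] … [6..14] (7 windows); first occurrence of each distinct factor:
  [  0..  8] 111011111
  [  1..  9] 110111111
  [  2.. 10] 101111111
  [  3.. 11] 011111111
  [  4.. 12] 111111111
  (the other 2 windows repeat one of these)
distinct factors: {011111111, 101111111, 110111111, 111011111, 111111111}
count = 5  (Sturmian bound for length 9 is 10)


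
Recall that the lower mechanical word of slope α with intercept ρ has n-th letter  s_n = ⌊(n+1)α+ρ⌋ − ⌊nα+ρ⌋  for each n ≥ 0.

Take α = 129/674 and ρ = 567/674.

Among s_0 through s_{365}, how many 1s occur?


#1s = Σ_{n=0}^{365} s_n = Σ_{n=0}^{365} (⌊(n+1)α+ρ⌋ − ⌊nα+ρ⌋)
the sum telescopes: every ⌊nα+ρ⌋ with 0 < n < 366 appears once with + and once with −, leaving ⌊366α+ρ⌋ − ⌊0·α+ρ⌋
366α + ρ = (366·129 + 567) / 674 = 47781/674
ρ = 567/674
⌊47781/674⌋ = 70,  ⌊567/674⌋ = 0
#1s = 70 − 0 = 70

70


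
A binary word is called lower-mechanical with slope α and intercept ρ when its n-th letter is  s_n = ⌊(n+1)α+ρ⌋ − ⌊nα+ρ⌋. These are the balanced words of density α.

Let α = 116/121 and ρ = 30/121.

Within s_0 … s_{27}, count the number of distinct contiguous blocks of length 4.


5

t_n = ⌊(n·116+30)/121⌋ for n = 0 … 28:
  n=0…9: ⌊30/121⌋=0 ⌊146/121⌋=1 ⌊262/121⌋=2 ⌊378/121⌋=3 ⌊494/121⌋=4 ⌊610/121⌋=5 ⌊726/121⌋=6 ⌊842/121⌋=6 ⌊958/121⌋=7 ⌊1074/121⌋=8
  n=10…19: ⌊1190/121⌋=9 ⌊1306/121⌋=10 ⌊1422/121⌋=11 ⌊1538/121⌋=12 ⌊1654/121⌋=13 ⌊1770/121⌋=14 ⌊1886/121⌋=15 ⌊2002/121⌋=16 ⌊2118/121⌋=17 ⌊2234/121⌋=18
  n=20…28: ⌊2350/121⌋=19 ⌊2466/121⌋=20 ⌊2582/121⌋=21 ⌊2698/121⌋=22 ⌊2814/121⌋=23 ⌊2930/121⌋=24 ⌊3046/121⌋=25 ⌊3162/121⌋=26 ⌊3278/121⌋=27
s_n = t_(n+1) − t_n for n = 0 … 27 gives
prefix = 1111110111111111111111111111
slide a length-4 window over [0..3] … [24..27] (25 windows); first occurrence of each distinct factor:
  [  0..  3] 1111
  [  3..  6] 1110
  [  4..  7] 1101
  [  5..  8] 1011
  [  6..  9] 0111
  (the other 20 windows repeat one of these)
distinct factors: {0111, 1011, 1101, 1110, 1111}
count = 5  (Sturmian bound for length 4 is 5)


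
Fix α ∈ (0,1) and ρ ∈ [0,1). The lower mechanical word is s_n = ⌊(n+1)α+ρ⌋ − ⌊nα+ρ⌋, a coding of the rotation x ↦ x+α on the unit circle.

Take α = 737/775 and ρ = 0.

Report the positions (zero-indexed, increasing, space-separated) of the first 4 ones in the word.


1 2 3 4

n=0: ⌊737/775⌋−⌊0/775⌋ = 0−0 = 0
n=1: ⌊1474/775⌋−⌊737/775⌋ = 1−0 = 1  ← one
n=2: ⌊2211/775⌋−⌊1474/775⌋ = 2−1 = 1  ← one
n=3: ⌊2948/775⌋−⌊2211/775⌋ = 3−2 = 1  ← one
n=4: ⌊3685/775⌋−⌊2948/775⌋ = 4−3 = 1  ← one
positions of the first 4 ones: 1 2 3 4


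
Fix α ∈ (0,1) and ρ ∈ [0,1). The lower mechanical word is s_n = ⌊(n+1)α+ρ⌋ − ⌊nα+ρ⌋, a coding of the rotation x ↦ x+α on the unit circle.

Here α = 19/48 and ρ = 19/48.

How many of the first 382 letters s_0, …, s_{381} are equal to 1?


151

#1s = Σ_{n=0}^{381} s_n = Σ_{n=0}^{381} (⌊(n+1)α+ρ⌋ − ⌊nα+ρ⌋)
the sum telescopes: every ⌊nα+ρ⌋ with 0 < n < 382 appears once with + and once with −, leaving ⌊382α+ρ⌋ − ⌊0·α+ρ⌋
382α + ρ = (382·19 + 19) / 48 = 7277/48
ρ = 19/48
⌊7277/48⌋ = 151,  ⌊19/48⌋ = 0
#1s = 151 − 0 = 151


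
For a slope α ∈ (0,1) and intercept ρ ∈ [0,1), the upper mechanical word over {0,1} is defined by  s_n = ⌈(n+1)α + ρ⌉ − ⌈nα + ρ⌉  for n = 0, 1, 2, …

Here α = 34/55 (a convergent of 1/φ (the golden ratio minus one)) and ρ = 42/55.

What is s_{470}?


(n+1)α + ρ = (471·34 + 42) / 55 = 16056/55
nα + ρ     = (470·34 + 42) / 55 = 16022/55
⌈16056/55⌉ = 292,  ⌈16022/55⌉ = 292
s_{470} = 292 − 292 = 0

0


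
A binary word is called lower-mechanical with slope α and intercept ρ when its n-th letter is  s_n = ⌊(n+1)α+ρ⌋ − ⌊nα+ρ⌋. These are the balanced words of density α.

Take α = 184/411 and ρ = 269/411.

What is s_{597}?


(n+1)α + ρ = (598·184 + 269) / 411 = 110301/411
nα + ρ     = (597·184 + 269) / 411 = 110117/411
⌊110301/411⌋ = 268,  ⌊110117/411⌋ = 267
s_{597} = 268 − 267 = 1

1


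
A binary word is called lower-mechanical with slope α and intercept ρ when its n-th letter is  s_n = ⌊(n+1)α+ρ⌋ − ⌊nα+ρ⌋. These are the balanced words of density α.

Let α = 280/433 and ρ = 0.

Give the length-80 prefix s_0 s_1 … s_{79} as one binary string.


01011011011011010110110110110110101101101101101101011011011011011010110110110110

n=0: ⌊(1·280)/433⌋ − ⌊(0·280)/433⌋ = ⌊280/433⌋ − ⌊0/433⌋ = 0 − 0 = 0
n=1: ⌊(2·280)/433⌋ − ⌊(1·280)/433⌋ = ⌊560/433⌋ − ⌊280/433⌋ = 1 − 0 = 1
n=2: ⌊(3·280)/433⌋ − ⌊(2·280)/433⌋ = ⌊840/433⌋ − ⌊560/433⌋ = 1 − 1 = 0
n=3: ⌊(4·280)/433⌋ − ⌊(3·280)/433⌋ = ⌊1120/433⌋ − ⌊840/433⌋ = 2 − 1 = 1
n=4: ⌊(5·280)/433⌋ − ⌊(4·280)/433⌋ = ⌊1400/433⌋ − ⌊1120/433⌋ = 3 − 2 = 1
n=5: ⌊(6·280)/433⌋ − ⌊(5·280)/433⌋ = ⌊1680/433⌋ − ⌊1400/433⌋ = 3 − 3 = 0
n=6: ⌊(7·280)/433⌋ − ⌊(6·280)/433⌋ = ⌊1960/433⌋ − ⌊1680/433⌋ = 4 − 3 = 1
n=7: ⌊(8·280)/433⌋ − ⌊(7·280)/433⌋ = ⌊2240/433⌋ − ⌊1960/433⌋ = 5 − 4 = 1
n=8: ⌊(9·280)/433⌋ − ⌊(8·280)/433⌋ = ⌊2520/433⌋ − ⌊2240/433⌋ = 5 − 5 = 0
n=9: ⌊(10·280)/433⌋ − ⌊(9·280)/433⌋ = ⌊2800/433⌋ − ⌊2520/433⌋ = 6 − 5 = 1
n=10: ⌊(11·280)/433⌋ − ⌊(10·280)/433⌋ = ⌊3080/433⌋ − ⌊2800/433⌋ = 7 − 6 = 1
n=11: ⌊(12·280)/433⌋ − ⌊(11·280)/433⌋ = ⌊3360/433⌋ − ⌊3080/433⌋ = 7 − 7 = 0
n=12: ⌊(13·280)/433⌋ − ⌊(12·280)/433⌋ = ⌊3640/433⌋ − ⌊3360/433⌋ = 8 − 7 = 1
n=13: ⌊(14·280)/433⌋ − ⌊(13·280)/433⌋ = ⌊3920/433⌋ − ⌊3640/433⌋ = 9 − 8 = 1
n=14: ⌊(15·280)/433⌋ − ⌊(14·280)/433⌋ = ⌊4200/433⌋ − ⌊3920/433⌋ = 9 − 9 = 0
n=15: ⌊(16·280)/433⌋ − ⌊(15·280)/433⌋ = ⌊4480/433⌋ − ⌊4200/433⌋ = 10 − 9 = 1
n=16: ⌊(17·280)/433⌋ − ⌊(16·280)/433⌋ = ⌊4760/433⌋ − ⌊4480/433⌋ = 10 − 10 = 0
n=17: ⌊(18·280)/433⌋ − ⌊(17·280)/433⌋ = ⌊5040/433⌋ − ⌊4760/433⌋ = 11 − 10 = 1
n=18: ⌊(19·280)/433⌋ − ⌊(18·280)/433⌋ = ⌊5320/433⌋ − ⌊5040/433⌋ = 12 − 11 = 1
n=19: ⌊(20·280)/433⌋ − ⌊(19·280)/433⌋ = ⌊5600/433⌋ − ⌊5320/433⌋ = 12 − 12 = 0
n=20: ⌊(21·280)/433⌋ − ⌊(20·280)/433⌋ = ⌊5880/433⌋ − ⌊5600/433⌋ = 13 − 12 = 1
n=21: ⌊(22·280)/433⌋ − ⌊(21·280)/433⌋ = ⌊6160/433⌋ − ⌊5880/433⌋ = 14 − 13 = 1
n=22: ⌊(23·280)/433⌋ − ⌊(22·280)/433⌋ = ⌊6440/433⌋ − ⌊6160/433⌋ = 14 − 14 = 0
n=23: ⌊(24·280)/433⌋ − ⌊(23·280)/433⌋ = ⌊6720/433⌋ − ⌊6440/433⌋ = 15 − 14 = 1
n=24: ⌊(25·280)/433⌋ − ⌊(24·280)/433⌋ = ⌊7000/433⌋ − ⌊6720/433⌋ = 16 − 15 = 1
n=25: ⌊(26·280)/433⌋ − ⌊(25·280)/433⌋ = ⌊7280/433⌋ − ⌊7000/433⌋ = 16 − 16 = 0
n=26: ⌊(27·280)/433⌋ − ⌊(26·280)/433⌋ = ⌊7560/433⌋ − ⌊7280/433⌋ = 17 − 16 = 1
n=27: ⌊(28·280)/433⌋ − ⌊(27·280)/433⌋ = ⌊7840/433⌋ − ⌊7560/433⌋ = 18 − 17 = 1
n=28: ⌊(29·280)/433⌋ − ⌊(28·280)/433⌋ = ⌊8120/433⌋ − ⌊7840/433⌋ = 18 − 18 = 0
n=29: ⌊(30·280)/433⌋ − ⌊(29·280)/433⌋ = ⌊8400/433⌋ − ⌊8120/433⌋ = 19 − 18 = 1
n=30: ⌊(31·280)/433⌋ − ⌊(30·280)/433⌋ = ⌊8680/433⌋ − ⌊8400/433⌋ = 20 − 19 = 1
n=31: ⌊(32·280)/433⌋ − ⌊(31·280)/433⌋ = ⌊8960/433⌋ − ⌊8680/433⌋ = 20 − 20 = 0
n=32: ⌊(33·280)/433⌋ − ⌊(32·280)/433⌋ = ⌊9240/433⌋ − ⌊8960/433⌋ = 21 − 20 = 1
n=33: ⌊(34·280)/433⌋ − ⌊(33·280)/433⌋ = ⌊9520/433⌋ − ⌊9240/433⌋ = 21 − 21 = 0
n=34: ⌊(35·280)/433⌋ − ⌊(34·280)/433⌋ = ⌊9800/433⌋ − ⌊9520/433⌋ = 22 − 21 = 1
n=35: ⌊(36·280)/433⌋ − ⌊(35·280)/433⌋ = ⌊10080/433⌋ − ⌊9800/433⌋ = 23 − 22 = 1
n=36: ⌊(37·280)/433⌋ − ⌊(36·280)/433⌋ = ⌊10360/433⌋ − ⌊10080/433⌋ = 23 − 23 = 0
n=37: ⌊(38·280)/433⌋ − ⌊(37·280)/433⌋ = ⌊10640/433⌋ − ⌊10360/433⌋ = 24 − 23 = 1
n=38: ⌊(39·280)/433⌋ − ⌊(38·280)/433⌋ = ⌊10920/433⌋ − ⌊10640/433⌋ = 25 − 24 = 1
n=39: ⌊(40·280)/433⌋ − ⌊(39·280)/433⌋ = ⌊11200/433⌋ − ⌊10920/433⌋ = 25 − 25 = 0
n=40: ⌊(41·280)/433⌋ − ⌊(40·280)/433⌋ = ⌊11480/433⌋ − ⌊11200/433⌋ = 26 − 25 = 1
n=41: ⌊(42·280)/433⌋ − ⌊(41·280)/433⌋ = ⌊11760/433⌋ − ⌊11480/433⌋ = 27 − 26 = 1
n=42: ⌊(43·280)/433⌋ − ⌊(42·280)/433⌋ = ⌊12040/433⌋ − ⌊11760/433⌋ = 27 − 27 = 0
n=43: ⌊(44·280)/433⌋ − ⌊(43·280)/433⌋ = ⌊12320/433⌋ − ⌊12040/433⌋ = 28 − 27 = 1
n=44: ⌊(45·280)/433⌋ − ⌊(44·280)/433⌋ = ⌊12600/433⌋ − ⌊12320/433⌋ = 29 − 28 = 1
n=45: ⌊(46·280)/433⌋ − ⌊(45·280)/433⌋ = ⌊12880/433⌋ − ⌊12600/433⌋ = 29 − 29 = 0
n=46: ⌊(47·280)/433⌋ − ⌊(46·280)/433⌋ = ⌊13160/433⌋ − ⌊12880/433⌋ = 30 − 29 = 1
n=47: ⌊(48·280)/433⌋ − ⌊(47·280)/433⌋ = ⌊13440/433⌋ − ⌊13160/433⌋ = 31 − 30 = 1
n=48: ⌊(49·280)/433⌋ − ⌊(48·280)/433⌋ = ⌊13720/433⌋ − ⌊13440/433⌋ = 31 − 31 = 0
n=49: ⌊(50·280)/433⌋ − ⌊(49·280)/433⌋ = ⌊14000/433⌋ − ⌊13720/433⌋ = 32 − 31 = 1
n=50: ⌊(51·280)/433⌋ − ⌊(50·280)/433⌋ = ⌊14280/433⌋ − ⌊14000/433⌋ = 32 − 32 = 0
n=51: ⌊(52·280)/433⌋ − ⌊(51·280)/433⌋ = ⌊14560/433⌋ − ⌊14280/433⌋ = 33 − 32 = 1
n=52: ⌊(53·280)/433⌋ − ⌊(52·280)/433⌋ = ⌊14840/433⌋ − ⌊14560/433⌋ = 34 − 33 = 1
n=53: ⌊(54·280)/433⌋ − ⌊(53·280)/433⌋ = ⌊15120/433⌋ − ⌊14840/433⌋ = 34 − 34 = 0
n=54: ⌊(55·280)/433⌋ − ⌊(54·280)/433⌋ = ⌊15400/433⌋ − ⌊15120/433⌋ = 35 − 34 = 1
n=55: ⌊(56·280)/433⌋ − ⌊(55·280)/433⌋ = ⌊15680/433⌋ − ⌊15400/433⌋ = 36 − 35 = 1
n=56: ⌊(57·280)/433⌋ − ⌊(56·280)/433⌋ = ⌊15960/433⌋ − ⌊15680/433⌋ = 36 − 36 = 0
n=57: ⌊(58·280)/433⌋ − ⌊(57·280)/433⌋ = ⌊16240/433⌋ − ⌊15960/433⌋ = 37 − 36 = 1
n=58: ⌊(59·280)/433⌋ − ⌊(58·280)/433⌋ = ⌊16520/433⌋ − ⌊16240/433⌋ = 38 − 37 = 1
n=59: ⌊(60·280)/433⌋ − ⌊(59·280)/433⌋ = ⌊16800/433⌋ − ⌊16520/433⌋ = 38 − 38 = 0
n=60: ⌊(61·280)/433⌋ − ⌊(60·280)/433⌋ = ⌊17080/433⌋ − ⌊16800/433⌋ = 39 − 38 = 1
n=61: ⌊(62·280)/433⌋ − ⌊(61·280)/433⌋ = ⌊17360/433⌋ − ⌊17080/433⌋ = 40 − 39 = 1
n=62: ⌊(63·280)/433⌋ − ⌊(62·280)/433⌋ = ⌊17640/433⌋ − ⌊17360/433⌋ = 40 − 40 = 0
n=63: ⌊(64·280)/433⌋ − ⌊(63·280)/433⌋ = ⌊17920/433⌋ − ⌊17640/433⌋ = 41 − 40 = 1
n=64: ⌊(65·280)/433⌋ − ⌊(64·280)/433⌋ = ⌊18200/433⌋ − ⌊17920/433⌋ = 42 − 41 = 1
n=65: ⌊(66·280)/433⌋ − ⌊(65·280)/433⌋ = ⌊18480/433⌋ − ⌊18200/433⌋ = 42 − 42 = 0
n=66: ⌊(67·280)/433⌋ − ⌊(66·280)/433⌋ = ⌊18760/433⌋ − ⌊18480/433⌋ = 43 − 42 = 1
n=67: ⌊(68·280)/433⌋ − ⌊(67·280)/433⌋ = ⌊19040/433⌋ − ⌊18760/433⌋ = 43 − 43 = 0
n=68: ⌊(69·280)/433⌋ − ⌊(68·280)/433⌋ = ⌊19320/433⌋ − ⌊19040/433⌋ = 44 − 43 = 1
n=69: ⌊(70·280)/433⌋ − ⌊(69·280)/433⌋ = ⌊19600/433⌋ − ⌊19320/433⌋ = 45 − 44 = 1
n=70: ⌊(71·280)/433⌋ − ⌊(70·280)/433⌋ = ⌊19880/433⌋ − ⌊19600/433⌋ = 45 − 45 = 0
n=71: ⌊(72·280)/433⌋ − ⌊(71·280)/433⌋ = ⌊20160/433⌋ − ⌊19880/433⌋ = 46 − 45 = 1
n=72: ⌊(73·280)/433⌋ − ⌊(72·280)/433⌋ = ⌊20440/433⌋ − ⌊20160/433⌋ = 47 − 46 = 1
n=73: ⌊(74·280)/433⌋ − ⌊(73·280)/433⌋ = ⌊20720/433⌋ − ⌊20440/433⌋ = 47 − 47 = 0
n=74: ⌊(75·280)/433⌋ − ⌊(74·280)/433⌋ = ⌊21000/433⌋ − ⌊20720/433⌋ = 48 − 47 = 1
n=75: ⌊(76·280)/433⌋ − ⌊(75·280)/433⌋ = ⌊21280/433⌋ − ⌊21000/433⌋ = 49 − 48 = 1
n=76: ⌊(77·280)/433⌋ − ⌊(76·280)/433⌋ = ⌊21560/433⌋ − ⌊21280/433⌋ = 49 − 49 = 0
n=77: ⌊(78·280)/433⌋ − ⌊(77·280)/433⌋ = ⌊21840/433⌋ − ⌊21560/433⌋ = 50 − 49 = 1
n=78: ⌊(79·280)/433⌋ − ⌊(78·280)/433⌋ = ⌊22120/433⌋ − ⌊21840/433⌋ = 51 − 50 = 1
n=79: ⌊(80·280)/433⌋ − ⌊(79·280)/433⌋ = ⌊22400/433⌋ − ⌊22120/433⌋ = 51 − 51 = 0
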